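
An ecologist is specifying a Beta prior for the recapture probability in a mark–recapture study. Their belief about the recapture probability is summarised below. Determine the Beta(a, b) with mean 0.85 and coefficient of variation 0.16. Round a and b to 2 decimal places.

a = 5.01, b = 0.88

σ = CV·μ = 0.16×0.85 = 0.13600, so σ² = 0.018496.
s+1 = μ(1−μ)/σ² = 0.1275/0.018496 = 6.8934, so s = a+b = 5.8934.
a = μs = 5.01, b = (1−μ)s = 0.88.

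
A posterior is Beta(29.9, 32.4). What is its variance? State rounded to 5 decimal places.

α+β = 62.3 and αβ = 968.76, so Var = αβ/[(α+β)²(α+β+1)] = 968.76/245685.657 = 0.00394.

0.00394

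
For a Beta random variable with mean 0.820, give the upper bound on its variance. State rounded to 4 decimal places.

0.1476

For fixed mean μ the Beta variance is μ(1−μ)/(α+β+1), increasing as α+β decreases.
Its least upper bound (not attained) is μ(1−μ) = 0.820·0.180 = 0.1476.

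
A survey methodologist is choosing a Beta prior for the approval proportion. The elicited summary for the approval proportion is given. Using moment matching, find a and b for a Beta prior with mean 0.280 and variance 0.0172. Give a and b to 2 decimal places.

By moment matching, a+b = μ(1−μ)/σ² − 1 = (0.280·0.720)/0.0172 − 1 = 11.7209 − 1 = 10.7209.
Since a/(a+b) = μ, a = 0.280·10.7209 = 3.00 and b = 0.720·10.7209 = 7.72.

a = 3.00, b = 7.72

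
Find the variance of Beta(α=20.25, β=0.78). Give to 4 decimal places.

0.0016

Var = αβ/[(α+β)²(α+β+1)] = (20.25×0.78)/(21.03²×22.03) = 15.7950/9743.007627 = 0.0016.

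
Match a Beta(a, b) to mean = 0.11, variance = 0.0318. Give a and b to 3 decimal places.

a = 0.229, b = 1.850

Write ν = a+b; then a = μν and Var = μ(1−μ)/(ν+1).
ν = μ(1−μ)/Var − 1 = 0.0979/0.0318 − 1 = 2.0786.
a = 0.11·2.0786 = 0.229, b = 0.89·2.0786 = 1.850.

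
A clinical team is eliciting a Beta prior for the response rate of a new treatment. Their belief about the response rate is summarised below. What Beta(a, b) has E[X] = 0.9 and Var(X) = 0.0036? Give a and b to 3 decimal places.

Write ν = a+b; then a = μν and Var = μ(1−μ)/(ν+1).
ν = μ(1−μ)/Var − 1 = 0.09/0.0036 − 1 = 24.0000.
a = 0.9·24.0000 = 21.600, b = 0.1·24.0000 = 2.400.

a = 21.600, b = 2.400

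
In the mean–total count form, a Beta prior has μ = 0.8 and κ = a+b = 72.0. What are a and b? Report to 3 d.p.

Split κ in proportion μ : (1−μ): a = 0.8·72.0 = 57.600, b = 72.0 − 57.600 = 14.400.

a = 57.600, b = 14.400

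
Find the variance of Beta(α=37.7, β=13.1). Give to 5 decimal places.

μ = 37.7/50.8 = 0.742126; Var = μ(1−μ)/(α+β+1) = 0.1913750/51.8 = 0.00369.

0.00369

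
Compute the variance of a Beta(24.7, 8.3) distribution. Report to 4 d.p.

μ = 24.7/33.0 = 0.748485; Var = μ(1−μ)/(α+β+1) = 0.1882553/34.0 = 0.0055.

0.0055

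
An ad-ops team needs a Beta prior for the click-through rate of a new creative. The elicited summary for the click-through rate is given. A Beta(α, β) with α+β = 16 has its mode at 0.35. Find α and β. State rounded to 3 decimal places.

Mode = (α−1)/(κ−2) with κ = α+β, so α−1 = 0.35·14 = 4.900.
α = 5.900; β = κ − α = 10.100.

α = 5.900, β = 10.100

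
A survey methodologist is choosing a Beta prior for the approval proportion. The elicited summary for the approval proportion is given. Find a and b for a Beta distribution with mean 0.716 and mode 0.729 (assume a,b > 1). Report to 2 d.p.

a = 25.23, b = 10.01

Let s = a+b. Mean gives a = μs = 0.716s; mode gives (a−1)/(s−2) = 0.729.
Substituting: 0.716s − 1 = 0.729(s−2) = 0.729s − 1.458, so -0.013s = -0.458 and s = 35.2308.
Then a = 0.716×35.2308 = 25.23 and b = s−a = 10.01.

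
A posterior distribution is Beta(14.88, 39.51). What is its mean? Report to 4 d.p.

0.2736

E[X] = α/(α+β) = 14.88/54.39 = 0.2736.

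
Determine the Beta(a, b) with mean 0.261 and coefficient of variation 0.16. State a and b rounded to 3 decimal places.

σ = CV·μ = 0.16×0.261 = 0.04176, so σ² = 0.001744.
s+1 = μ(1−μ)/σ² = 0.192879/0.001744 = 110.6023, so s = a+b = 109.6023.
a = μs = 28.606, b = (1−μ)s = 80.996.

a = 28.606, b = 80.996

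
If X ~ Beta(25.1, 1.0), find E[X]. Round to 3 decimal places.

0.962

E[X] = α/(α+β) = 25.1/26.1 = 0.962.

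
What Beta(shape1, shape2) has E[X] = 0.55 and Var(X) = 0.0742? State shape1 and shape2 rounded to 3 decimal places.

Write ν = shape1+shape2; then shape1 = μν and Var = μ(1−μ)/(ν+1).
ν = μ(1−μ)/Var − 1 = 0.2475/0.0742 − 1 = 2.3356.
shape1 = 0.55·2.3356 = 1.285, shape2 = 0.45·2.3356 = 1.051.

shape1 = 1.285, shape2 = 1.051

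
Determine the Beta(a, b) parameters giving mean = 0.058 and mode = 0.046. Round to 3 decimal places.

a = 4.389, b = 71.278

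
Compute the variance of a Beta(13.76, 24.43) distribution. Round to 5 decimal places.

0.00588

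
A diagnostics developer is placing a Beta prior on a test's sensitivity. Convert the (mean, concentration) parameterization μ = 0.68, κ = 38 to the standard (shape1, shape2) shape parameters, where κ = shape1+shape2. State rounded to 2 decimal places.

Split κ in proportion μ : (1−μ): shape1 = 0.68·38 = 25.84, shape2 = 38 − 25.84 = 12.16.

shape1 = 25.84, shape2 = 12.16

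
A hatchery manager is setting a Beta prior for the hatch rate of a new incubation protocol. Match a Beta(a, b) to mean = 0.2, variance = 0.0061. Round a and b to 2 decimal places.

a = 5.05, b = 20.18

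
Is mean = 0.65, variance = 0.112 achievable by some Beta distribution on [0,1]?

The Beta variance bound is σ² < μ(1−μ).
Here μ(1−μ) = 0.65×0.35 = 0.2275, and 0.112 < 0.2275.

Yes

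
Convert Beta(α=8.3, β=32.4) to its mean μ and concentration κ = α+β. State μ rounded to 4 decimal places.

μ = 0.2039, κ = 40.7

κ = α+β = 8.3+32.4 = 40.7; μ = α/κ = 8.3/40.7 = 0.2039.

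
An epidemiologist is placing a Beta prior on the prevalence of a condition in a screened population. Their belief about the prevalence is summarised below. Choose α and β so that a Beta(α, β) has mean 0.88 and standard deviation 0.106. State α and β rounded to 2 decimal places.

σ² = 0.106² = 0.011236.
With s = α+β, Var = μ(1−μ)/(s+1), so s+1 = (0.88×0.12)/0.011236 = 9.3984 and s = 8.3984.
α = μs = 7.39, β = (1−μ)s = 1.01.

α = 7.39, β = 1.01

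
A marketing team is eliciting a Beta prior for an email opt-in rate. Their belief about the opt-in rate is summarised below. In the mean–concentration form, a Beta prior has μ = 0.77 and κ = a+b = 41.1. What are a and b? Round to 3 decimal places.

a = 31.647, b = 9.453

Split κ in proportion μ : (1−μ): a = 0.77·41.1 = 31.647, b = 41.1 − 31.647 = 9.453.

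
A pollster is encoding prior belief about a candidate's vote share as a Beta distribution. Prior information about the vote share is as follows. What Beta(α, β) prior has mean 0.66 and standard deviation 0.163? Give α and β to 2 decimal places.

α = 4.91, β = 2.53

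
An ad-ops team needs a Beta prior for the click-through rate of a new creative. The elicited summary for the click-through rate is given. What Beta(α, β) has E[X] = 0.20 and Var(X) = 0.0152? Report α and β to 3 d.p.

α = 1.905, β = 7.621

Let s = α+β. The Beta variance is μ(1−μ)/(s+1).
So s+1 = μ(1−μ)/σ² = (0.20×0.80)/0.0152 = 0.1600/0.0152 = 10.5263, giving s = 9.5263.
Then α = μs = 0.20×9.5263 = 1.905 and β = (1−μ)s = 0.80×9.5263 = 7.621.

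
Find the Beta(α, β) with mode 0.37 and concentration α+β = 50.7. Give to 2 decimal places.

α = 19.02, β = 31.68

Since the density peak of Beta(α,β) is at (α−1)/(α+β−2),
α = 1 + 0.37(50.7−2) = 19.02 and β = 50.7 − 19.02 = 31.68.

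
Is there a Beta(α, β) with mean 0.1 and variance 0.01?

Yes

The Beta variance bound is σ² < μ(1−μ).
Here μ(1−μ) = 0.1×0.9 = 0.09, and 0.01 < 0.09.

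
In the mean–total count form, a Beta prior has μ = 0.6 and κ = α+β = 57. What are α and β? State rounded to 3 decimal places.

α = μκ = 0.6×57 = 34.200 and β = (1−μ)κ = 0.4×57 = 22.800.

α = 34.200, β = 22.800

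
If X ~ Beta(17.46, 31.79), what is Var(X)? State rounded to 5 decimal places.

Var = αβ/[(α+β)²(α+β+1)] = (17.46×31.79)/(49.25²×50.25) = 555.0534/121884.515625 = 0.00455.

0.00455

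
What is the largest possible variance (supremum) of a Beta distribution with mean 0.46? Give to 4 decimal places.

0.2484

Var = μ(1−μ)/(α+β+1), which approaches μ(1−μ) as α+β → 0.
So the supremum is μ(1−μ) = 0.46×0.54 = 0.2484.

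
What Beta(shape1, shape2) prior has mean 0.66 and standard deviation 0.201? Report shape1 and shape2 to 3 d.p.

shape1 = 3.006, shape2 = 1.548

σ² = 0.201² = 0.040401.
With s = shape1+shape2, Var = μ(1−μ)/(s+1), so s+1 = (0.66×0.34)/0.040401 = 5.5543 and s = 4.5543.
shape1 = μs = 3.006, shape2 = (1−μ)s = 1.548.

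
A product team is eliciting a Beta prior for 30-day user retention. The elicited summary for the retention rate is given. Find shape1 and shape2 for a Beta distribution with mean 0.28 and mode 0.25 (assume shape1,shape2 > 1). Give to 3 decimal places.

With s = shape1+shape2: μ = shape1/s and mode = (shape1−1)/(s−2). Eliminating shape1 = μs,
μs − 1 = m(s−2) ⇒ s(μ−m) = 1−2m ⇒ s = 0.50/0.03 = 16.6667.
So shape1 = μs = 4.667, shape2 = (1−μ)s = 12.000.

shape1 = 4.667, shape2 = 12.000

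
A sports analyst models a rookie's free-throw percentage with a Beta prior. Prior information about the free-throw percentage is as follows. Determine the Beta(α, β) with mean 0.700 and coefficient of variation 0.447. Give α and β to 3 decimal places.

Var = (CV·μ)² = (0.447×0.700)² = 0.097906.
α+β = μ(1−μ)/Var − 1 = 0.210000/0.097906 − 1 = 1.1449.
Thus α = 0.700·1.1449 = 0.801 and β = 0.300·1.1449 = 0.343.

α = 0.801, β = 0.343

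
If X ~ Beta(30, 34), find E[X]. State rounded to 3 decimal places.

E[X] = α/(α+β) = 30/64 = 0.469.

0.469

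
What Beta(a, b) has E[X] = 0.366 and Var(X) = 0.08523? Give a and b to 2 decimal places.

a = 0.63, b = 1.09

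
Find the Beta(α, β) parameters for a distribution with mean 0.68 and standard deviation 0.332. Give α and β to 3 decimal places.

α = 0.662, β = 0.312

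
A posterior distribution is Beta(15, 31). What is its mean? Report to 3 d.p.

E[X] = α/(α+β) = 15/46 = 0.326.

0.326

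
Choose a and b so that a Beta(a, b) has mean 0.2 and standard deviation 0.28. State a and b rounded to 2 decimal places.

σ² = 0.28² = 0.0784.
With s = a+b, Var = μ(1−μ)/(s+1), so s+1 = (0.2×0.8)/0.0784 = 2.0408 and s = 1.0408.
a = μs = 0.21, b = (1−μ)s = 0.83.

a = 0.21, b = 0.83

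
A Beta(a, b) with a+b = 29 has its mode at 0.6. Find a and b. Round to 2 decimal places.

a = 17.20, b = 11.80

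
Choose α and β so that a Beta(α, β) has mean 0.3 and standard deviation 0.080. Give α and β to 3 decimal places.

α = 9.544, β = 22.269

σ² = 0.080² = 0.006400.
With s = α+β, Var = μ(1−μ)/(s+1), so s+1 = (0.3×0.7)/0.006400 = 32.8125 and s = 31.8125.
α = μs = 9.544, β = (1−μ)s = 22.269.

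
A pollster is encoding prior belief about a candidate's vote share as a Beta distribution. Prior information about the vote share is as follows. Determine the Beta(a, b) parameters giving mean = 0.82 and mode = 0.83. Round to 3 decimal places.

Let s = a+b. Mean gives a = μs = 0.82s; mode gives (a−1)/(s−2) = 0.83.
Substituting: 0.82s − 1 = 0.83(s−2) = 0.83s − 1.66, so -0.01s = -0.66 and s = 66.0000.
Then a = 0.82×66.0000 = 54.120 and b = s−a = 11.880.

a = 54.120, b = 11.880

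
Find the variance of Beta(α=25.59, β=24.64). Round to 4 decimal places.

0.0049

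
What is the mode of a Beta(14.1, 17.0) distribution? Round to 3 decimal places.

The density x^(α−1)(1−x)^(β−1) is maximised at (α−1)/(α+β−2) = 13.1/29.1 = 0.450.

0.450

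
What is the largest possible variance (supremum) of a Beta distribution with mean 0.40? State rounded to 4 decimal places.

Var = μ(1−μ)/(α+β+1), which approaches μ(1−μ) as α+β → 0.
So the supremum is μ(1−μ) = 0.40×0.60 = 0.2400.

0.2400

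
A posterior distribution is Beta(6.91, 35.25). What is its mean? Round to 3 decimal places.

0.164

E[X] = α/(α+β) = 6.91/42.16 = 0.164.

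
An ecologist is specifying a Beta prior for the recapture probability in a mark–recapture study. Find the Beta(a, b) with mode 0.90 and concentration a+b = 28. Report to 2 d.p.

a = 24.40, b = 3.60

For a,b>1 the mode is (a−1)/(a+b−2), so a = mode·(κ−2)+1 = 0.90×26+1 = 24.40.
And b = (1−mode)·(κ−2)+1 = 0.10×26+1 = 3.60.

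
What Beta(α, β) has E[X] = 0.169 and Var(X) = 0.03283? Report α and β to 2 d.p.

α = 0.55, β = 2.72

Let s = α+β. The Beta variance is μ(1−μ)/(s+1).
So s+1 = μ(1−μ)/σ² = (0.169×0.831)/0.03283 = 0.140439/0.03283 = 4.2778, giving s = 3.2778.
Then α = μs = 0.169×3.2778 = 0.55 and β = (1−μ)s = 0.831×3.2778 = 2.72.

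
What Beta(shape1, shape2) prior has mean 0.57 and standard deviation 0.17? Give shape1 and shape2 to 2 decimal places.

shape1 = 4.26, shape2 = 3.22

Variance = 0.17² = 0.0289. The moment-matching identity shape1+shape2 = μ(1−μ)/Var − 1 gives
shape1+shape2 = 0.2451/0.0289 − 1 = 7.4810, so shape1 = μ·7.4810 = 4.26 and shape2 = (1−μ)·7.4810 = 3.22.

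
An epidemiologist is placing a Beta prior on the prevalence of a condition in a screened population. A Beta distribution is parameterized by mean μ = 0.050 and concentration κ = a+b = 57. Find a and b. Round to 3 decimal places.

a = 2.850, b = 54.150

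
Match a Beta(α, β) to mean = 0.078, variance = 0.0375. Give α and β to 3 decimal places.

α = 0.072, β = 0.846

By moment matching, α+β = μ(1−μ)/σ² − 1 = (0.078·0.922)/0.0375 − 1 = 1.9178 − 1 = 0.9178.
Since α/(α+β) = μ, α = 0.078·0.9178 = 0.072 and β = 0.922·0.9178 = 0.846.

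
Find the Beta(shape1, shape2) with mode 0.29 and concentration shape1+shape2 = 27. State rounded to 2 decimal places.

shape1 = 8.25, shape2 = 18.75

Mode = (shape1−1)/(κ−2) with κ = shape1+shape2, so shape1−1 = 0.29·25 = 7.25.
shape1 = 8.25; shape2 = κ − shape1 = 18.75.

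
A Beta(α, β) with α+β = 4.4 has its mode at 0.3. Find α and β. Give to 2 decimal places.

α = 1.72, β = 2.68

Since the density peak of Beta(α,β) is at (α−1)/(α+β−2),
α = 1 + 0.3(4.4−2) = 1.72 and β = 4.4 − 1.72 = 2.68.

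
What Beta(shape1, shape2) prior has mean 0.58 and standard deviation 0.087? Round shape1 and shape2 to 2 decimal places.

shape1 = 18.09, shape2 = 13.10

First σ² = 0.007569. Setting shape1 = μn, shape2 = (1−μ)n with n = shape1+shape2,
μ(1−μ)/(n+1) = 0.007569 ⇒ n+1 = 0.2436/0.007569 = 32.1839 ⇒ n = 31.1839.
Hence shape1 = 0.58×31.1839 = 18.09, shape2 = 0.42×31.1839 = 13.10.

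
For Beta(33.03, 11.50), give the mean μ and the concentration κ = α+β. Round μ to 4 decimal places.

μ = 0.7417, κ = 44.53

κ = α+β = 33.03+11.50 = 44.53; μ = α/κ = 33.03/44.53 = 0.7417.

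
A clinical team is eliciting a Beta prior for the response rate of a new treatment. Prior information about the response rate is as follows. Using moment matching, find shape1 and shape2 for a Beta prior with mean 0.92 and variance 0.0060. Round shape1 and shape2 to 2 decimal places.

By moment matching, shape1+shape2 = μ(1−μ)/σ² − 1 = (0.92·0.08)/0.0060 − 1 = 12.2667 − 1 = 11.2667.
Since shape1/(shape1+shape2) = μ, shape1 = 0.92·11.2667 = 10.37 and shape2 = 0.08·11.2667 = 0.90.

shape1 = 10.37, shape2 = 0.90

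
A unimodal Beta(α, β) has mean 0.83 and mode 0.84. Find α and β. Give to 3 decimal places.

α = 56.440, β = 11.560

With s = α+β: μ = α/s and mode = (α−1)/(s−2). Eliminating α = μs,
μs − 1 = m(s−2) ⇒ s(μ−m) = 1−2m ⇒ s = -0.68/-0.01 = 68.0000.
So α = μs = 56.440, β = (1−μ)s = 11.560.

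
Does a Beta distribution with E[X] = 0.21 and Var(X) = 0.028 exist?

Yes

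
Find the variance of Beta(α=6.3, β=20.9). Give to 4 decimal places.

α+β = 27.2 and αβ = 131.67, so Var = αβ/[(α+β)²(α+β+1)] = 131.67/20863.488 = 0.0063.

0.0063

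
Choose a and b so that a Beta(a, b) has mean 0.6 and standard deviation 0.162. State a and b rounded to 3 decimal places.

a = 4.887, b = 3.258

Variance = 0.162² = 0.026244. The moment-matching identity a+b = μ(1−μ)/Var − 1 gives
a+b = 0.24/0.026244 − 1 = 8.1449, so a = μ·8.1449 = 4.887 and b = (1−μ)·8.1449 = 3.258.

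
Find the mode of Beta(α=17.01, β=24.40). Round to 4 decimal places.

With α,β > 1, mode = (α−1)/(α+β−2) = 16.01/39.41 = 0.4062.

0.4062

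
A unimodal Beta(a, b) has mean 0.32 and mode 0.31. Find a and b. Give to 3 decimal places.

a = 12.160, b = 25.840

With s = a+b: μ = a/s and mode = (a−1)/(s−2). Eliminating a = μs,
μs − 1 = m(s−2) ⇒ s(μ−m) = 1−2m ⇒ s = 0.38/0.01 = 38.0000.
So a = μs = 12.160, b = (1−μ)s = 25.840.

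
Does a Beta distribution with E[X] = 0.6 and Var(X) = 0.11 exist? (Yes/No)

Yes

The Beta variance bound is σ² < μ(1−μ).
Here μ(1−μ) = 0.6×0.4 = 0.24, and 0.11 < 0.24.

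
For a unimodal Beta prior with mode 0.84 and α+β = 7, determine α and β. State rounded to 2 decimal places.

For α,β>1 the mode is (α−1)/(α+β−2), so α = mode·(κ−2)+1 = 0.84×5+1 = 5.20.
And β = (1−mode)·(κ−2)+1 = 0.16×5+1 = 1.80.

α = 5.20, β = 1.80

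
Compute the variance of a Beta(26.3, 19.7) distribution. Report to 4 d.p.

Var = αβ/[(α+β)²(α+β+1)] = (26.3×19.7)/(46.0²×47.0) = 518.11/99452.000 = 0.0052.

0.0052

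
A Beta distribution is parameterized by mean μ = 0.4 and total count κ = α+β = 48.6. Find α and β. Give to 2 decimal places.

α = 19.44, β = 29.16

Split κ in proportion μ : (1−μ): α = 0.4·48.6 = 19.44, β = 48.6 − 19.44 = 29.16.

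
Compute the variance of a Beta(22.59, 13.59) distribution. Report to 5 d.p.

α+β = 36.18 and αβ = 306.9981, so Var = αβ/[(α+β)²(α+β+1)] = 306.9981/48668.337432 = 0.00631.

0.00631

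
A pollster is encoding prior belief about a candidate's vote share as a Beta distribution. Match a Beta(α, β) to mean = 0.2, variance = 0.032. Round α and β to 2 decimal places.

α = 0.80, β = 3.20

Let s = α+β. The Beta variance is μ(1−μ)/(s+1).
So s+1 = μ(1−μ)/σ² = (0.2×0.8)/0.032 = 0.16/0.032 = 5.0000, giving s = 4.0000.
Then α = μs = 0.2×4.0000 = 0.80 and β = (1−μ)s = 0.8×4.0000 = 3.20.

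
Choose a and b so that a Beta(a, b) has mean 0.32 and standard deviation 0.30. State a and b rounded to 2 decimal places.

a = 0.45, b = 0.96

σ² = 0.30² = 0.0900.
With s = a+b, Var = μ(1−μ)/(s+1), so s+1 = (0.32×0.68)/0.0900 = 2.4178 and s = 1.4178.
a = μs = 0.45, b = (1−μ)s = 0.96.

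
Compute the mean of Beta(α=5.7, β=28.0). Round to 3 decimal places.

0.169

The Beta mean is α/(α+β) = 5.7/(5.7+28.0) = 0.169.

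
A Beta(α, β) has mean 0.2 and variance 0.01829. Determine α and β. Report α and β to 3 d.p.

α = 1.550, β = 6.198

Write ν = α+β; then α = μν and Var = μ(1−μ)/(ν+1).
ν = μ(1−μ)/Var − 1 = 0.16/0.01829 − 1 = 7.7479.
α = 0.2·7.7479 = 1.550, β = 0.8·7.7479 = 6.198.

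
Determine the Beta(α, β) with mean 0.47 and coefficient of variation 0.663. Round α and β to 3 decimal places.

α = 0.736, β = 0.830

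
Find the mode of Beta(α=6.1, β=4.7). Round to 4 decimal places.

0.5795

With α,β > 1, mode = (α−1)/(α+β−2) = 5.1/8.8 = 0.5795.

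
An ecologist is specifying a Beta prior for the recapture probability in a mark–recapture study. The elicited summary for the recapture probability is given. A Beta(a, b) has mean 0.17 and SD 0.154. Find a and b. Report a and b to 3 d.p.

Variance = 0.154² = 0.023716. The moment-matching identity a+b = μ(1−μ)/Var − 1 gives
a+b = 0.1411/0.023716 − 1 = 4.9496, so a = μ·4.9496 = 0.841 and b = (1−μ)·4.9496 = 4.108.

a = 0.841, b = 4.108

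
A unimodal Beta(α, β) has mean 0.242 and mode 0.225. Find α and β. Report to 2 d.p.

α = 7.83, β = 24.52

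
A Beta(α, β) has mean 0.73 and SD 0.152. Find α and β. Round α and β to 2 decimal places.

Variance = 0.152² = 0.023104. The moment-matching identity α+β = μ(1−μ)/Var − 1 gives
α+β = 0.1971/0.023104 − 1 = 7.5310, so α = μ·7.5310 = 5.50 and β = (1−μ)·7.5310 = 2.03.

α = 5.50, β = 2.03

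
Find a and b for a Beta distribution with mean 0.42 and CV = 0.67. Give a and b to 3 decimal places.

σ = CV·μ = 0.67×0.42 = 0.28140, so σ² = 0.079186.
s+1 = μ(1−μ)/σ² = 0.2436/0.079186 = 3.0763, so s = a+b = 2.0763.
a = μs = 0.872, b = (1−μ)s = 1.204.

a = 0.872, b = 1.204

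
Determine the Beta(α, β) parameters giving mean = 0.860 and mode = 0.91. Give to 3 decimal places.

α = 14.104, β = 2.296

Let s = α+β. Mean gives α = μs = 0.860s; mode gives (α−1)/(s−2) = 0.91.
Substituting: 0.860s − 1 = 0.91(s−2) = 0.91s − 1.82, so -0.050s = -0.82 and s = 16.4000.
Then α = 0.860×16.4000 = 14.104 and β = s−α = 2.296.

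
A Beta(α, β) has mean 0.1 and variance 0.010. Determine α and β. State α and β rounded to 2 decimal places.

α = 0.80, β = 7.20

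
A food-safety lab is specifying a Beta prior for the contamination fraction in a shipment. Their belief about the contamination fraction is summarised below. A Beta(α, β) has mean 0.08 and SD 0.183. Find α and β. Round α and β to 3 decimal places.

α = 0.096, β = 1.102

σ² = 0.183² = 0.033489.
With s = α+β, Var = μ(1−μ)/(s+1), so s+1 = (0.08×0.92)/0.033489 = 2.1977 and s = 1.1977.
α = μs = 0.096, β = (1−μ)s = 1.102.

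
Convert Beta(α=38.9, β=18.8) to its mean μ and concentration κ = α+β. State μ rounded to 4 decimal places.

κ = α+β = 38.9+18.8 = 57.7; μ = α/κ = 38.9/57.7 = 0.6742.

μ = 0.6742, κ = 57.7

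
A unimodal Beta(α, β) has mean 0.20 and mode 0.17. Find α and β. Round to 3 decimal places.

With s = α+β: μ = α/s and mode = (α−1)/(s−2). Eliminating α = μs,
μs − 1 = m(s−2) ⇒ s(μ−m) = 1−2m ⇒ s = 0.66/0.03 = 22.0000.
So α = μs = 4.400, β = (1−μ)s = 17.600.

α = 4.400, β = 17.600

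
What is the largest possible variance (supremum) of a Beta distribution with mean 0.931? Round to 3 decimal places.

For fixed mean μ the Beta variance is μ(1−μ)/(α+β+1), increasing as α+β decreases.
Its least upper bound (not attained) is μ(1−μ) = 0.931·0.069 = 0.064.

0.064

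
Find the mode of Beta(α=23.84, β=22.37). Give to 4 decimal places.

With α,β > 1, mode = (α−1)/(α+β−2) = 22.84/44.21 = 0.5166.

0.5166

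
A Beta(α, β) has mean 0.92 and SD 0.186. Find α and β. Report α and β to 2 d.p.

σ² = 0.186² = 0.034596.
With s = α+β, Var = μ(1−μ)/(s+1), so s+1 = (0.92×0.08)/0.034596 = 2.1274 and s = 1.1274.
α = μs = 1.04, β = (1−μ)s = 0.09.

α = 1.04, β = 0.09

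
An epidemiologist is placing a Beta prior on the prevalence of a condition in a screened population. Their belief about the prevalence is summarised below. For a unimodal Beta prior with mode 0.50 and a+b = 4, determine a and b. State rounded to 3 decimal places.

a = 2.000, b = 2.000

Mode = (a−1)/(κ−2) with κ = a+b, so a−1 = 0.50·2 = 1.000.
a = 2.000; b = κ − a = 2.000.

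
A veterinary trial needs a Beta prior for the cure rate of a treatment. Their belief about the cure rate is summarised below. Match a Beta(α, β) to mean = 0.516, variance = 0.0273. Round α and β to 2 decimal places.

Write ν = α+β; then α = μν and Var = μ(1−μ)/(ν+1).
ν = μ(1−μ)/Var − 1 = 0.249744/0.0273 − 1 = 8.1481.
α = 0.516·8.1481 = 4.20, β = 0.484·8.1481 = 3.94.

α = 4.20, β = 3.94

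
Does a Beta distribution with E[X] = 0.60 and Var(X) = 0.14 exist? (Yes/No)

For any Beta, Var(X) < E[X]·(1−E[X]).
Here μ(1−μ) = 0.60×0.40 = 0.2400, and 0.14 < 0.2400.

Yes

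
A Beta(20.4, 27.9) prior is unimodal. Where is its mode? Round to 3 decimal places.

The density x^(α−1)(1−x)^(β−1) is maximised at (α−1)/(α+β−2) = 19.4/46.3 = 0.419.

0.419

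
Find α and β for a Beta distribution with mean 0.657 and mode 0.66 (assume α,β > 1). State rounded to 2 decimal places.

α = 70.08, β = 36.59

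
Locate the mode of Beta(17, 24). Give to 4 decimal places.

0.4103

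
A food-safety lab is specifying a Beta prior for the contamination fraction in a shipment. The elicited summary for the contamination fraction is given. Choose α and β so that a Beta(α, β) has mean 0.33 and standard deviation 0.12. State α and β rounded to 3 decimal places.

First σ² = 0.0144. Setting α = μn, β = (1−μ)n with n = α+β,
μ(1−μ)/(n+1) = 0.0144 ⇒ n+1 = 0.2211/0.0144 = 15.3542 ⇒ n = 14.3542.
Hence α = 0.33×14.3542 = 4.737, β = 0.67×14.3542 = 9.617.

α = 4.737, β = 9.617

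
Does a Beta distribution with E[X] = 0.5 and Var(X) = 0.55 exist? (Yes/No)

The Beta variance bound is σ² < μ(1−μ).
Here μ(1−μ) = 0.5×0.5 = 0.25, and 0.55 ≥ 0.25.

No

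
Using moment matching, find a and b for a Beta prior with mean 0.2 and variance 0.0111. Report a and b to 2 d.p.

Let s = a+b. The Beta variance is μ(1−μ)/(s+1).
So s+1 = μ(1−μ)/σ² = (0.2×0.8)/0.0111 = 0.16/0.0111 = 14.4144, giving s = 13.4144.
Then a = μs = 0.2×13.4144 = 2.68 and b = (1−μ)s = 0.8×13.4144 = 10.73.

a = 2.68, b = 10.73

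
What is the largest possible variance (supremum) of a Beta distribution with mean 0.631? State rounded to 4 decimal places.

For fixed mean μ the Beta variance is μ(1−μ)/(α+β+1), increasing as α+β decreases.
Its least upper bound (not attained) is μ(1−μ) = 0.631·0.369 = 0.2328.

0.2328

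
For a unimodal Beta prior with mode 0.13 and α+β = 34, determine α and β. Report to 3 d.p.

α = 5.160, β = 28.840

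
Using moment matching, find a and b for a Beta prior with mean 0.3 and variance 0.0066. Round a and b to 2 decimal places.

By moment matching, a+b = μ(1−μ)/σ² − 1 = (0.3·0.7)/0.0066 − 1 = 31.8182 − 1 = 30.8182.
Since a/(a+b) = μ, a = 0.3·30.8182 = 9.25 and b = 0.7·30.8182 = 21.57.

a = 9.25, b = 21.57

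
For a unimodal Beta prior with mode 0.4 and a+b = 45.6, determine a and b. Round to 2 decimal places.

For a,b>1 the mode is (a−1)/(a+b−2), so a = mode·(κ−2)+1 = 0.4×43.6+1 = 18.44.
And b = (1−mode)·(κ−2)+1 = 0.6×43.6+1 = 27.16.

a = 18.44, b = 27.16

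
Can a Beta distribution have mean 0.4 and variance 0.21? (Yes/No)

Yes

For any Beta, Var(X) < E[X]·(1−E[X]).
Here μ(1−μ) = 0.4×0.6 = 0.24, and 0.21 < 0.24.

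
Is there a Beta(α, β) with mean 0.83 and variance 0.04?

Yes

The Beta variance bound is σ² < μ(1−μ).
Here μ(1−μ) = 0.83×0.17 = 0.1411, and 0.04 < 0.1411.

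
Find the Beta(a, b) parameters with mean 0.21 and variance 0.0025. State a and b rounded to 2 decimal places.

By moment matching, a+b = μ(1−μ)/σ² − 1 = (0.21·0.79)/0.0025 − 1 = 66.3600 − 1 = 65.3600.
Since a/(a+b) = μ, a = 0.21·65.3600 = 13.73 and b = 0.79·65.3600 = 51.63.

a = 13.73, b = 51.63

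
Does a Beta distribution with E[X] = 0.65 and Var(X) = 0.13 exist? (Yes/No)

A Beta with mean μ has variance μ(1−μ)/(α+β+1) < μ(1−μ).
Here μ(1−μ) = 0.65×0.35 = 0.2275, and 0.13 < 0.2275.

Yes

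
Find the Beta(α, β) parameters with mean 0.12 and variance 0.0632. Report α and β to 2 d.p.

α = 0.08, β = 0.59

Write ν = α+β; then α = μν and Var = μ(1−μ)/(ν+1).
ν = μ(1−μ)/Var − 1 = 0.1056/0.0632 − 1 = 0.6709.
α = 0.12·0.6709 = 0.08, β = 0.88·0.6709 = 0.59.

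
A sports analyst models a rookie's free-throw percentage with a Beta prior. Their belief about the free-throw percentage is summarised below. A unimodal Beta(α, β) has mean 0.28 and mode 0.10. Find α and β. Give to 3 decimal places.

With s = α+β: μ = α/s and mode = (α−1)/(s−2). Eliminating α = μs,
μs − 1 = m(s−2) ⇒ s(μ−m) = 1−2m ⇒ s = 0.80/0.18 = 4.4444.
So α = μs = 1.244, β = (1−μ)s = 3.200.

α = 1.244, β = 3.200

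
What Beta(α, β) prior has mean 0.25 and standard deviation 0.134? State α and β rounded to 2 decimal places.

σ² = 0.134² = 0.017956.
With s = α+β, Var = μ(1−μ)/(s+1), so s+1 = (0.25×0.75)/0.017956 = 10.4422 and s = 9.4422.
α = μs = 2.36, β = (1−μ)s = 7.08.

α = 2.36, β = 7.08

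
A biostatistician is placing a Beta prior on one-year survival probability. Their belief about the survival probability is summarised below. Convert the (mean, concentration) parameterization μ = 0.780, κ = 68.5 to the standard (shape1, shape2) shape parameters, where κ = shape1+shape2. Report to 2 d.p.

shape1 = μκ = 0.780×68.5 = 53.43 and shape2 = (1−μ)κ = 0.220×68.5 = 15.07.

shape1 = 53.43, shape2 = 15.07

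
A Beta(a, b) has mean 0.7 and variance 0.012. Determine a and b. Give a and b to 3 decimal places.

a = 11.550, b = 4.950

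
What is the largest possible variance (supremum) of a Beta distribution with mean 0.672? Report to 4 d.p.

0.2204

For fixed mean μ the Beta variance is μ(1−μ)/(α+β+1), increasing as α+β decreases.
Its least upper bound (not attained) is μ(1−μ) = 0.672·0.328 = 0.2204.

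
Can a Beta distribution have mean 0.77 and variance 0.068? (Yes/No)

Yes

A Beta with mean μ has variance μ(1−μ)/(α+β+1) < μ(1−μ).
Here μ(1−μ) = 0.77×0.23 = 0.1771, and 0.068 < 0.1771.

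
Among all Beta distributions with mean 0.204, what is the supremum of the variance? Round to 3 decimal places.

0.162

Var = μ(1−μ)/(α+β+1), which approaches μ(1−μ) as α+β → 0.
So the supremum is μ(1−μ) = 0.204×0.796 = 0.162.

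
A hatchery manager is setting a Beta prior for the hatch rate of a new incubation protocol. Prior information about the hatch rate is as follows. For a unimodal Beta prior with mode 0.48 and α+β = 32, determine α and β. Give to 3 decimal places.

α = 15.400, β = 16.600

Mode = (α−1)/(κ−2) with κ = α+β, so α−1 = 0.48·30 = 14.400.
α = 15.400; β = κ − α = 16.600.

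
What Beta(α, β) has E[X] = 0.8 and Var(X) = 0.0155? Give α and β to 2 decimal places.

α = 7.46, β = 1.86

Let s = α+β. The Beta variance is μ(1−μ)/(s+1).
So s+1 = μ(1−μ)/σ² = (0.8×0.2)/0.0155 = 0.16/0.0155 = 10.3226, giving s = 9.3226.
Then α = μs = 0.8×9.3226 = 7.46 and β = (1−μ)s = 0.2×9.3226 = 1.86.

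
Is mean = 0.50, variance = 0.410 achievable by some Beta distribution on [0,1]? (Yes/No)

The Beta variance bound is σ² < μ(1−μ).
Here μ(1−μ) = 0.50×0.50 = 0.2500, and 0.410 ≥ 0.2500.

No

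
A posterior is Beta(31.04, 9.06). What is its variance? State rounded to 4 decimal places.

0.0043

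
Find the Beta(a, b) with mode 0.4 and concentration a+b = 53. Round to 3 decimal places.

a = 21.400, b = 31.600

Since the density peak of Beta(a,b) is at (a−1)/(a+b−2),
a = 1 + 0.4(53−2) = 21.400 and b = 53 − 21.400 = 31.600.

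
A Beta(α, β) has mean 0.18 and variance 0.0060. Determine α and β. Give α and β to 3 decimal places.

α = 4.248, β = 19.352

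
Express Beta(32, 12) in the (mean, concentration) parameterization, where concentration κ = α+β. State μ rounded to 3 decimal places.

κ = α+β = 32+12 = 44; μ = α/κ = 32/44 = 0.727.

μ = 0.727, κ = 44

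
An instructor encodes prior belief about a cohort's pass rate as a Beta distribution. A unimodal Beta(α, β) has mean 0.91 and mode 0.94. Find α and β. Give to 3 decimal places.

With s = α+β: μ = α/s and mode = (α−1)/(s−2). Eliminating α = μs,
μs − 1 = m(s−2) ⇒ s(μ−m) = 1−2m ⇒ s = -0.88/-0.03 = 29.3333.
So α = μs = 26.693, β = (1−μ)s = 2.640.

α = 26.693, β = 2.640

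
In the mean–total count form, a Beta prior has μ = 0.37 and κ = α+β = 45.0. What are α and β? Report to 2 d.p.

Split κ in proportion μ : (1−μ): α = 0.37·45.0 = 16.65, β = 45.0 − 16.65 = 28.35.

α = 16.65, β = 28.35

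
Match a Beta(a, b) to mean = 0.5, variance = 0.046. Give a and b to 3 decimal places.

By moment matching, a+b = μ(1−μ)/σ² − 1 = (0.5·0.5)/0.046 − 1 = 5.4348 − 1 = 4.4348.
Since a/(a+b) = μ, a = 0.5·4.4348 = 2.217 and b = 0.5·4.4348 = 2.217.

a = 2.217, b = 2.217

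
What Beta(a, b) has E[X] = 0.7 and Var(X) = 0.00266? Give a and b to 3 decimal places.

a = 54.563, b = 23.384

Write ν = a+b; then a = μν and Var = μ(1−μ)/(ν+1).
ν = μ(1−μ)/Var − 1 = 0.21/0.00266 − 1 = 77.9474.
a = 0.7·77.9474 = 54.563, b = 0.3·77.9474 = 23.384.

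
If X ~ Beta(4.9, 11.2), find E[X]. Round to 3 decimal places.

0.304

E[X] = α/(α+β) = 4.9/16.1 = 0.304.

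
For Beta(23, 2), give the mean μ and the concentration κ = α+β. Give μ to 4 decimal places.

κ = α+β = 23+2 = 25; μ = α/κ = 23/25 = 0.9200.

μ = 0.9200, κ = 25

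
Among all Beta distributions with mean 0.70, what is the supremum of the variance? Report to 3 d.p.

0.210

Var = μ(1−μ)/(α+β+1), which approaches μ(1−μ) as α+β → 0.
So the supremum is μ(1−μ) = 0.70×0.30 = 0.210.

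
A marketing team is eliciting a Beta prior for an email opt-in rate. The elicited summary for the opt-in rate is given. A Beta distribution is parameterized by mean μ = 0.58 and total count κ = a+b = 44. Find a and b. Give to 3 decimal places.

a = 25.520, b = 18.480

a = μκ = 0.58×44 = 25.520 and b = (1−μ)κ = 0.42×44 = 18.480.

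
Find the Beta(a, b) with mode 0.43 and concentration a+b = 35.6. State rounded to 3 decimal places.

a = 15.448, b = 20.152

Since the density peak of Beta(a,b) is at (a−1)/(a+b−2),
a = 1 + 0.43(35.6−2) = 15.448 and b = 35.6 − 15.448 = 20.152.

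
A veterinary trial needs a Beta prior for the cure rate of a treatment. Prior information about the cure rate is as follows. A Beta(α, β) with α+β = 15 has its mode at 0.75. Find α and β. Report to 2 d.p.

Mode = (α−1)/(κ−2) with κ = α+β, so α−1 = 0.75·13 = 9.75.
α = 10.75; β = κ − α = 4.25.

α = 10.75, β = 4.25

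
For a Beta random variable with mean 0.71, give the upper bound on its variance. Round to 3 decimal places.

Var = μ(1−μ)/(α+β+1), which approaches μ(1−μ) as α+β → 0.
So the supremum is μ(1−μ) = 0.71×0.29 = 0.206.

0.206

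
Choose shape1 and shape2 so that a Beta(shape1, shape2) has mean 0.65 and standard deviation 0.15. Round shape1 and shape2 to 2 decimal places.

σ² = 0.15² = 0.0225.
With s = shape1+shape2, Var = μ(1−μ)/(s+1), so s+1 = (0.65×0.35)/0.0225 = 10.1111 and s = 9.1111.
shape1 = μs = 5.92, shape2 = (1−μ)s = 3.19.

shape1 = 5.92, shape2 = 3.19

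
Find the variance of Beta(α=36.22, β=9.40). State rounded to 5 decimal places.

μ = 36.22/45.62 = 0.793950; Var = μ(1−μ)/(α+β+1) = 0.1635934/46.62 = 0.00351.

0.00351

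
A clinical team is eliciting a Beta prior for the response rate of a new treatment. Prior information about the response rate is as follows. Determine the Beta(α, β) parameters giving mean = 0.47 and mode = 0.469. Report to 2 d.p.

With s = α+β: μ = α/s and mode = (α−1)/(s−2). Eliminating α = μs,
μs − 1 = m(s−2) ⇒ s(μ−m) = 1−2m ⇒ s = 0.062/0.001 = 62.0000.
So α = μs = 29.14, β = (1−μ)s = 32.86.

α = 29.14, β = 32.86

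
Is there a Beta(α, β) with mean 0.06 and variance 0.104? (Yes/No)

The Beta variance bound is σ² < μ(1−μ).
Here μ(1−μ) = 0.06×0.94 = 0.0564, and 0.104 ≥ 0.0564.

No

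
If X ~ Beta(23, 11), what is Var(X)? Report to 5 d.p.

0.00625

α+β = 34 and αβ = 253, so Var = αβ/[(α+β)²(α+β+1)] = 253/40460 = 0.00625.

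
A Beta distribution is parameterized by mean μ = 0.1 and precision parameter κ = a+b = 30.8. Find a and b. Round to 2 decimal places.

a = 3.08, b = 27.72

Split κ in proportion μ : (1−μ): a = 0.1·30.8 = 3.08, b = 30.8 − 3.08 = 27.72.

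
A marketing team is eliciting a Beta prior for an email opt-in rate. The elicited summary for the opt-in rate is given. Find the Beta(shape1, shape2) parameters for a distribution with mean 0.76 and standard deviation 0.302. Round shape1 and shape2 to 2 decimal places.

shape1 = 0.76, shape2 = 0.24

σ² = 0.302² = 0.091204.
With s = shape1+shape2, Var = μ(1−μ)/(s+1), so s+1 = (0.76×0.24)/0.091204 = 1.9999 and s = 0.9999.
shape1 = μs = 0.76, shape2 = (1−μ)s = 0.24.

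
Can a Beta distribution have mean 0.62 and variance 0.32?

For any Beta, Var(X) < E[X]·(1−E[X]).
Here μ(1−μ) = 0.62×0.38 = 0.2356, and 0.32 ≥ 0.2356.

No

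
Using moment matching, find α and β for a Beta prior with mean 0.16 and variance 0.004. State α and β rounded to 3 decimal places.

α = 5.216, β = 27.384

Let s = α+β. The Beta variance is μ(1−μ)/(s+1).
So s+1 = μ(1−μ)/σ² = (0.16×0.84)/0.004 = 0.1344/0.004 = 33.6000, giving s = 32.6000.
Then α = μs = 0.16×32.6000 = 5.216 and β = (1−μ)s = 0.84×32.6000 = 27.384.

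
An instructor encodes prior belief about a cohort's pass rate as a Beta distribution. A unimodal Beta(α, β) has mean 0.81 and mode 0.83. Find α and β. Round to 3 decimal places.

α = 26.730, β = 6.270

With s = α+β: μ = α/s and mode = (α−1)/(s−2). Eliminating α = μs,
μs − 1 = m(s−2) ⇒ s(μ−m) = 1−2m ⇒ s = -0.66/-0.02 = 33.0000.
So α = μs = 26.730, β = (1−μ)s = 6.270.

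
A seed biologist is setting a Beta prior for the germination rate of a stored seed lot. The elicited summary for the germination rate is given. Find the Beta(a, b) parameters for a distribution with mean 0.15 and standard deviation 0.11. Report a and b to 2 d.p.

First σ² = 0.0121. Setting a = μn, b = (1−μ)n with n = a+b,
μ(1−μ)/(n+1) = 0.0121 ⇒ n+1 = 0.1275/0.0121 = 10.5372 ⇒ n = 9.5372.
Hence a = 0.15×9.5372 = 1.43, b = 0.85×9.5372 = 8.11.

a = 1.43, b = 8.11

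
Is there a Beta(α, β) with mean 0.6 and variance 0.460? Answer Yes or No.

A Beta with mean μ has variance μ(1−μ)/(α+β+1) < μ(1−μ).
Here μ(1−μ) = 0.6×0.4 = 0.24, and 0.460 ≥ 0.24.

No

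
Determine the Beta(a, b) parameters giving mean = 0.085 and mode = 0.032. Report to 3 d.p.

a = 1.501, b = 16.159

With s = a+b: μ = a/s and mode = (a−1)/(s−2). Eliminating a = μs,
μs − 1 = m(s−2) ⇒ s(μ−m) = 1−2m ⇒ s = 0.936/0.053 = 17.6604.
So a = μs = 1.501, b = (1−μ)s = 16.159.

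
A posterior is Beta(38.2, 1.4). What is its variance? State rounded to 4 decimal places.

0.0008

α+β = 39.6 and αβ = 53.48, so Var = αβ/[(α+β)²(α+β+1)] = 53.48/63667.296 = 0.0008.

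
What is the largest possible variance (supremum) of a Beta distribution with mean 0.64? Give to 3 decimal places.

Var = μ(1−μ)/(α+β+1), which approaches μ(1−μ) as α+β → 0.
So the supremum is μ(1−μ) = 0.64×0.36 = 0.230.

0.230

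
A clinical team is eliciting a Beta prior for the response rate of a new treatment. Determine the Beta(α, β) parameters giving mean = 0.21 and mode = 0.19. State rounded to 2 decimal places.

α = 6.51, β = 24.49

With s = α+β: μ = α/s and mode = (α−1)/(s−2). Eliminating α = μs,
μs − 1 = m(s−2) ⇒ s(μ−m) = 1−2m ⇒ s = 0.62/0.02 = 31.0000.
So α = μs = 6.51, β = (1−μ)s = 24.49.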